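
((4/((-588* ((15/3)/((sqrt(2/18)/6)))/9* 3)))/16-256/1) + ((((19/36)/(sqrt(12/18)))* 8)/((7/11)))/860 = -18063361/70560 + 209* sqrt(6)/54180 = -255.99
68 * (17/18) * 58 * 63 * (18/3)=1408008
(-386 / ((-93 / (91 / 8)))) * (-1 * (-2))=17563 / 186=94.42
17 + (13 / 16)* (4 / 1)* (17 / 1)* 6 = 697 / 2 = 348.50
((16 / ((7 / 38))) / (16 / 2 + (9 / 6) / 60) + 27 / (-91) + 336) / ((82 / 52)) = 20244778 / 92127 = 219.75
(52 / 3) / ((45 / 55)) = 572 / 27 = 21.19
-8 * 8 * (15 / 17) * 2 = -1920 / 17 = -112.94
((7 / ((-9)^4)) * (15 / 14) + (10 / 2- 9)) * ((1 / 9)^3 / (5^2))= -17491 / 79716150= -0.00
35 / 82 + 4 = 363 / 82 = 4.43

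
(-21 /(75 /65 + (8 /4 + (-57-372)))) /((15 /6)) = 273 /13840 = 0.02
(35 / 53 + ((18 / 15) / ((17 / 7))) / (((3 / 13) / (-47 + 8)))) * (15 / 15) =-373219 / 4505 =-82.85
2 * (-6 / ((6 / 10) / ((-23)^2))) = -10580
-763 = -763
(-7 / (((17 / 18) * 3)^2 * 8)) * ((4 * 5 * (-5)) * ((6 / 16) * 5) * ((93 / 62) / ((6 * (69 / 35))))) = 275625 / 106352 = 2.59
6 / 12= 1 / 2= 0.50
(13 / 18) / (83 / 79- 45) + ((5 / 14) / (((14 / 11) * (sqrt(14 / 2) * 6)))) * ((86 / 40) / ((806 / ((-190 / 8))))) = -1027 / 62496- 44935 * sqrt(7) / 106159872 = -0.02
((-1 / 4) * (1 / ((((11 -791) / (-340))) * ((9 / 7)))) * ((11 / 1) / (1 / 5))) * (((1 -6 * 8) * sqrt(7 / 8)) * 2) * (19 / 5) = 1168937 * sqrt(14) / 2808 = 1557.61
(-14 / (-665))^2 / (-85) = -4 / 767125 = -0.00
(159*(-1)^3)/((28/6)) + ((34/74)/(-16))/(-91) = -1835479/53872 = -34.07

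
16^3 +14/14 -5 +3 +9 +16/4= 4108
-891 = -891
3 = 3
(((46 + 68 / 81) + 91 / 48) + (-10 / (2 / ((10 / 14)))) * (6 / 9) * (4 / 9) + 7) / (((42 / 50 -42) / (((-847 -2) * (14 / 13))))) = 3509419325 / 2889432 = 1214.57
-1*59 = -59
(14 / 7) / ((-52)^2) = 1 / 1352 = 0.00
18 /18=1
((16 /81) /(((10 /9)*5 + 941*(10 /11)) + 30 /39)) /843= 1144 /4207408785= 0.00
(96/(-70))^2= 2304/1225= 1.88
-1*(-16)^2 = -256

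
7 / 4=1.75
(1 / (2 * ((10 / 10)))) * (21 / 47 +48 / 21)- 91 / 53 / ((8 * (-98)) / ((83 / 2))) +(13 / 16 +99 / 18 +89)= 53995915 / 557984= 96.77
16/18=0.89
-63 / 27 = -7 / 3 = -2.33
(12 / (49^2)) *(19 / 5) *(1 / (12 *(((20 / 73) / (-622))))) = -431357 / 120050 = -3.59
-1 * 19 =-19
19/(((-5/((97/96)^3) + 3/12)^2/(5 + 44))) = 12407950985422384/281637101510209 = 44.06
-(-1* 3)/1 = 3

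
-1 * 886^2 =-784996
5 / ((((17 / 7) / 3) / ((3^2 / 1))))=55.59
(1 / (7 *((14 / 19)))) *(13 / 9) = 247 / 882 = 0.28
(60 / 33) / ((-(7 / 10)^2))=-2000 / 539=-3.71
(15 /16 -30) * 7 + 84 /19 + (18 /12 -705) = -274365 /304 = -902.52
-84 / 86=-42 / 43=-0.98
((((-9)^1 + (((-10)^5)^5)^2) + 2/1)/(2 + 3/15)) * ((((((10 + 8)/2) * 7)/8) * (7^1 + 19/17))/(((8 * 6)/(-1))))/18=-80499999999999999999999999999999999999999999999994365/23936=-3363135026737967914438503000000000000000000000000.00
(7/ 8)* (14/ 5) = 49/ 20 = 2.45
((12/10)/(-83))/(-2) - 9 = -3732/415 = -8.99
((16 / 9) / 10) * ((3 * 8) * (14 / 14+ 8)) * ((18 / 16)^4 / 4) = 19683 / 1280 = 15.38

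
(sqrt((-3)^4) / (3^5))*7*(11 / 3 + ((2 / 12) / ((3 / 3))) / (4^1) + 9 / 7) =839 / 648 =1.29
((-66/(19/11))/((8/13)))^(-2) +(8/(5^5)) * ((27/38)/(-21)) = 1598967404/9255536915625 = 0.00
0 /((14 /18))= 0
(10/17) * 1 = 10/17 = 0.59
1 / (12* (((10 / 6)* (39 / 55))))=11 / 156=0.07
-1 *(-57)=57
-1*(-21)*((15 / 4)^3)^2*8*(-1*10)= -1196015625 / 256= -4671936.04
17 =17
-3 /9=-1 /3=-0.33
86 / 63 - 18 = -1048 / 63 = -16.63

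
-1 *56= -56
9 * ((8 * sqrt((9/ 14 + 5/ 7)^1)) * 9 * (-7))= -324 * sqrt(266)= -5284.28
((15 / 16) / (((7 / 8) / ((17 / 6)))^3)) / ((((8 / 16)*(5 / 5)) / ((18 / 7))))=393040 / 2401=163.70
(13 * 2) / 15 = 26 / 15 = 1.73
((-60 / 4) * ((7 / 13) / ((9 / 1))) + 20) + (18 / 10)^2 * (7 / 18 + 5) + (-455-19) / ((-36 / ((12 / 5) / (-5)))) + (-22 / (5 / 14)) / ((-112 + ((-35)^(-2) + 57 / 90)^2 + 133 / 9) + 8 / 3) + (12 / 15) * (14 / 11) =3482032654230397 / 109103335319550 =31.91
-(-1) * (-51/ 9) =-17/ 3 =-5.67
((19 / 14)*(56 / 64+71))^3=1303960203125 / 1404928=928133.12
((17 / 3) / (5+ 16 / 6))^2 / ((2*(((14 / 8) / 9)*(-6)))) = -867 / 3703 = -0.23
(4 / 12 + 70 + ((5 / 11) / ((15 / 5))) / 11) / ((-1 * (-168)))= 152 / 363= 0.42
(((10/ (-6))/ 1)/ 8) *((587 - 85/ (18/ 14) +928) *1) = -8150/ 27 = -301.85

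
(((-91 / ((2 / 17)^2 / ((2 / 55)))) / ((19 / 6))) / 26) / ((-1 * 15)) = 2023 / 10450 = 0.19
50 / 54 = 0.93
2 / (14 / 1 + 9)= 0.09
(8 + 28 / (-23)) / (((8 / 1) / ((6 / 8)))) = 117 / 184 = 0.64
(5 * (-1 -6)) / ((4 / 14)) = -245 / 2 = -122.50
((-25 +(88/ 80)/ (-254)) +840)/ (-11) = -74.09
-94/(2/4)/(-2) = 94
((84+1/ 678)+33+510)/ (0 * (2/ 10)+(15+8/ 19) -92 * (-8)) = 8077033/ 9679806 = 0.83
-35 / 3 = -11.67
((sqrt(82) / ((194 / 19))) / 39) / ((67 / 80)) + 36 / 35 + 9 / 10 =760 * sqrt(82) / 253461 + 27 / 14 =1.96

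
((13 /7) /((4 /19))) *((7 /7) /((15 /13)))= 3211 /420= 7.65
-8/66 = -4/33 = -0.12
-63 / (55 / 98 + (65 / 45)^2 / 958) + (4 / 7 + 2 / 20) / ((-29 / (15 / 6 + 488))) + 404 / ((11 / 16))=22217833885339 / 47835906580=464.46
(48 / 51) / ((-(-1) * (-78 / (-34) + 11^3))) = 8 / 11333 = 0.00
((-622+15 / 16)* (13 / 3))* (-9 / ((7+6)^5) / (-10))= -29811 / 4569760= -0.01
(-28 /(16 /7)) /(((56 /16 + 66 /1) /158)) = -3871 /139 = -27.85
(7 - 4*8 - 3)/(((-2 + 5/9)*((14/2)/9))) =324/13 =24.92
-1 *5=-5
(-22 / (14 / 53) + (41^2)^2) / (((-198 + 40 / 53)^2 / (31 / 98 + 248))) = 169010532163020 / 9371284447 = 18034.94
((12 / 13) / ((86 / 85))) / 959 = 510 / 536081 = 0.00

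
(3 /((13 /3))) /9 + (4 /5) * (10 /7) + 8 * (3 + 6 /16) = 2568 /91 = 28.22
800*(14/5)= 2240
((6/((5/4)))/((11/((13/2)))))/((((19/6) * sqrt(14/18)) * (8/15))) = 1053 * sqrt(7)/1463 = 1.90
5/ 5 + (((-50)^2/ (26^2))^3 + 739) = 3815979285/ 4826809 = 790.58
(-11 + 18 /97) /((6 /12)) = -2098 /97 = -21.63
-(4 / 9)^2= -16 / 81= -0.20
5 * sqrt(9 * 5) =33.54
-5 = -5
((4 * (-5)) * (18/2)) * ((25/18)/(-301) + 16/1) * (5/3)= -4333150/903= -4798.62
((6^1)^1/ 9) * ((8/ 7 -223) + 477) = 3572/ 21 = 170.10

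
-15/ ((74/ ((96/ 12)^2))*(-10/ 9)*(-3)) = -144/ 37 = -3.89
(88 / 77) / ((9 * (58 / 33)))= 44 / 609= 0.07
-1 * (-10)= 10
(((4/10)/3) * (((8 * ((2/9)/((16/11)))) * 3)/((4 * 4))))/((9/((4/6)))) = 0.00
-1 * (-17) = 17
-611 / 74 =-8.26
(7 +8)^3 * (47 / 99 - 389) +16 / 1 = -14423824 / 11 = -1311256.73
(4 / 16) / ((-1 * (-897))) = 1 / 3588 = 0.00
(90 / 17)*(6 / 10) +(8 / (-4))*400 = -13546 / 17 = -796.82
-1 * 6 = -6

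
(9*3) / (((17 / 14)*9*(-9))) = -14 / 51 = -0.27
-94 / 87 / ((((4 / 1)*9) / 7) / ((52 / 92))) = -4277 / 36018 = -0.12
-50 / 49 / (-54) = 0.02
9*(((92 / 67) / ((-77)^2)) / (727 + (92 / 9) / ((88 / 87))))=4968 / 1756861337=0.00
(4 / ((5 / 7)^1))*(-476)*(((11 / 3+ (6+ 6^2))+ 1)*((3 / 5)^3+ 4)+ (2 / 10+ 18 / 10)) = -198667168 / 375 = -529779.11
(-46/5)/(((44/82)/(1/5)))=-943/275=-3.43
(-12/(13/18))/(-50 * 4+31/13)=216/2569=0.08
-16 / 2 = -8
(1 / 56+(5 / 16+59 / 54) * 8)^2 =289782529 / 2286144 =126.76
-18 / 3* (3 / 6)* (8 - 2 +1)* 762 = -16002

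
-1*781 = -781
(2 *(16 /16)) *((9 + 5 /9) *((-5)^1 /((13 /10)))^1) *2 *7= -1029.06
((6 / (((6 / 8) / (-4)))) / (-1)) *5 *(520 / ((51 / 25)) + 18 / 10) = 2094688 / 51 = 41072.31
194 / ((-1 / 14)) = -2716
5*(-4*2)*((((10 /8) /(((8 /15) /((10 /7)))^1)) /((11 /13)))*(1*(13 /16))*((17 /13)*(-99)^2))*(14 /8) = -369208125 /128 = -2884438.48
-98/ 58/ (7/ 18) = -126/ 29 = -4.34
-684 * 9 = -6156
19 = 19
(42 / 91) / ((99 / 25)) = 0.12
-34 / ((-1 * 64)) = 17 / 32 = 0.53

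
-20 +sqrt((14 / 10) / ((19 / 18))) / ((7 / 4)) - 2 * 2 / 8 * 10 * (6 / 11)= -250 / 11 +12 * sqrt(1330) / 665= -22.07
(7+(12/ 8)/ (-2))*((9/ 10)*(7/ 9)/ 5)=7/ 8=0.88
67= 67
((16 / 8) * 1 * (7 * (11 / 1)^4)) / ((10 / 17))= 1742279 / 5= 348455.80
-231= -231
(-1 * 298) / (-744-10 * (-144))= -149 / 348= -0.43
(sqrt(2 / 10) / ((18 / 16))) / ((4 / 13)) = 26 *sqrt(5) / 45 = 1.29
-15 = -15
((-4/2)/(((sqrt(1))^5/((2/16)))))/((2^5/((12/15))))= -1/160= -0.01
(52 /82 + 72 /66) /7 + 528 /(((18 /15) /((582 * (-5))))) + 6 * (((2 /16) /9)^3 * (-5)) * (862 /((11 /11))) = -125729280575623 /98195328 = -1280399.82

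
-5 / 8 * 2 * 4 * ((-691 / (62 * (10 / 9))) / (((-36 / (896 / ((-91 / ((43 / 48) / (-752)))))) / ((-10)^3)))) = 3714125 / 227292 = 16.34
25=25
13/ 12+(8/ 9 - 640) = -22969/ 36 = -638.03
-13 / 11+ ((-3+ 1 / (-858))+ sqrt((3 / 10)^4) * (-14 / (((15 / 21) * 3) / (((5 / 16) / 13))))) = -1440451 / 343200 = -4.20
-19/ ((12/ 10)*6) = -95/ 36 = -2.64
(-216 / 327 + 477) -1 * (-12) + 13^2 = 71650 / 109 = 657.34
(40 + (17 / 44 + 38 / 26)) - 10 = 18217 / 572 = 31.85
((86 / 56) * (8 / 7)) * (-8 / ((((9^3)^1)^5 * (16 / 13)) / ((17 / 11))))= -9503 / 110975320199015811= -0.00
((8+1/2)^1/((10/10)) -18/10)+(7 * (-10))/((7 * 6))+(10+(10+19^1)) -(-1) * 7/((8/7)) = 6019/120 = 50.16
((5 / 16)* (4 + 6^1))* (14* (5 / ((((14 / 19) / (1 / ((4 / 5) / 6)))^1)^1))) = 35625 / 16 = 2226.56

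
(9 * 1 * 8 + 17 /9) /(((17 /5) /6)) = 130.39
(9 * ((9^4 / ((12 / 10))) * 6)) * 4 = 1180980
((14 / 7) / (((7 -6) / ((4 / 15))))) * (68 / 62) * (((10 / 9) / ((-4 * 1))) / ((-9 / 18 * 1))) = 272 / 837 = 0.32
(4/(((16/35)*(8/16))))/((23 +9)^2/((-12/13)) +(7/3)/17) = -1785/113138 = -0.02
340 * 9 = 3060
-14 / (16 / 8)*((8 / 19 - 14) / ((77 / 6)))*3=22.22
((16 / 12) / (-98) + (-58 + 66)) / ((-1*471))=-1174 / 69237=-0.02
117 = 117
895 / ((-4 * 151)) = -895 / 604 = -1.48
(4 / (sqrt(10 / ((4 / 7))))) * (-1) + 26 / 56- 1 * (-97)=2729 / 28- 4 * sqrt(70) / 35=96.51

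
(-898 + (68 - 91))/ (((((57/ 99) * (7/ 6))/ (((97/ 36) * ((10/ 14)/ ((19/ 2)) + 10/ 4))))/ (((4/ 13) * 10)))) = -6731542950/ 229957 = -29273.05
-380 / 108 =-95 / 27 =-3.52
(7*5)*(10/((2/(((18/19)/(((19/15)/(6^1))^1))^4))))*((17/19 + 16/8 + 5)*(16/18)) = 160707758400000000/322687697779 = 498028.77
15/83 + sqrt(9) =264/83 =3.18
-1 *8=-8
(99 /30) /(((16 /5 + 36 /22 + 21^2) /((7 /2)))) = 363 /14012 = 0.03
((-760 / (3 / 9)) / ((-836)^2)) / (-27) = 0.00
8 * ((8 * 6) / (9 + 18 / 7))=896 / 27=33.19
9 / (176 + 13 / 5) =45 / 893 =0.05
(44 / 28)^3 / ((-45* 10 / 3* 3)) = -1331 / 154350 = -0.01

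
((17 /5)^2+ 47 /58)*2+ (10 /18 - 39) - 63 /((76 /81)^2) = -3213535667 /37688400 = -85.27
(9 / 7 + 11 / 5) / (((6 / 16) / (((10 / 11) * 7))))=1952 / 33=59.15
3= 3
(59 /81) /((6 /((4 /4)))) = 59 /486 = 0.12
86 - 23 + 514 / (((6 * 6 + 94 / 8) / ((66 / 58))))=416805 / 5539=75.25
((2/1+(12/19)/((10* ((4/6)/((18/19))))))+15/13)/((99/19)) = 76111/122265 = 0.62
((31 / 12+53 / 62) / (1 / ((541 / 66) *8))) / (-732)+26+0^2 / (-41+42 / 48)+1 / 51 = 981942409 / 38190636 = 25.71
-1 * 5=-5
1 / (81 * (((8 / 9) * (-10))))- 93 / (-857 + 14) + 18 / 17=4016423 / 3439440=1.17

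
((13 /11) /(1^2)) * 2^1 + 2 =48 /11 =4.36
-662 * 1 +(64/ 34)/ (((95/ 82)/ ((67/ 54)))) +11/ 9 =-658.76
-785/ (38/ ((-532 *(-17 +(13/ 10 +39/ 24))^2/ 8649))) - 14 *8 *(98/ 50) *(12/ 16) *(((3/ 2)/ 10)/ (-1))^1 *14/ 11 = 107757315449/ 380556000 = 283.16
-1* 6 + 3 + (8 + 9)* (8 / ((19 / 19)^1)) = 133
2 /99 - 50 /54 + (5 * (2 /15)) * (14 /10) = 41 /1485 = 0.03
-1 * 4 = -4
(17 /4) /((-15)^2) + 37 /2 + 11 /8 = 35809 /1800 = 19.89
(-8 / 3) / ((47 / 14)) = -112 / 141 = -0.79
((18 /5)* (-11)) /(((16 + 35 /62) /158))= -24552 /65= -377.72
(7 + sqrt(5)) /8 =sqrt(5) /8 + 7 /8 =1.15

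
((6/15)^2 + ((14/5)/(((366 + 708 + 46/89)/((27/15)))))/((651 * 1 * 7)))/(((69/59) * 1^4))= 489753749/3579744840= 0.14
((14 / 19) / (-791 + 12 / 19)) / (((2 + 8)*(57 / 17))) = -119 / 4279845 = -0.00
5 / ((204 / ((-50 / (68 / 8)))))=-0.14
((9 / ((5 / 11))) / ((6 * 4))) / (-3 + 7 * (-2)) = -33 / 680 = -0.05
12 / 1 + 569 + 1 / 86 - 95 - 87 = 34315 / 86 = 399.01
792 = 792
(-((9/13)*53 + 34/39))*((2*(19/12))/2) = -27835/468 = -59.48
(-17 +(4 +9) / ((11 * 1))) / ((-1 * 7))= 174 / 77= 2.26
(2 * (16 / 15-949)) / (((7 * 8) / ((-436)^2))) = -675743756 / 105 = -6435654.82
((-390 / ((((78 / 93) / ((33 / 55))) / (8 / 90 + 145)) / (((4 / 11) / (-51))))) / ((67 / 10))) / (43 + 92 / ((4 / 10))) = 0.16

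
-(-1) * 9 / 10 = 9 / 10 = 0.90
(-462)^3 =-98611128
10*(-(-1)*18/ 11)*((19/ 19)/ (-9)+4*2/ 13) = 8.25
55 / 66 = 5 / 6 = 0.83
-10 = -10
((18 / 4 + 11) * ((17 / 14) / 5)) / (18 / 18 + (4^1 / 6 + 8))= 1581 / 4060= 0.39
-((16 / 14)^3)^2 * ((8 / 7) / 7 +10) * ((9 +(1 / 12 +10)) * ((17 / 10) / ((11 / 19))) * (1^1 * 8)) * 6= -60910.23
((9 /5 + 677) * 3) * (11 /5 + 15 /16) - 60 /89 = 113715849 /17800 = 6388.53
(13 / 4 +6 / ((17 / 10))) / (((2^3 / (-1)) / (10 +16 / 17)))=-42873 / 4624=-9.27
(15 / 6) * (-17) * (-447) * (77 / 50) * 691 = 20215999.65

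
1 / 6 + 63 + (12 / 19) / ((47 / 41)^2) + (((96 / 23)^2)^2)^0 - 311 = -62038019 / 251826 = -246.35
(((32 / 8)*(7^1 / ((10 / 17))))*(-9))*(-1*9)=19278 / 5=3855.60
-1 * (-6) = 6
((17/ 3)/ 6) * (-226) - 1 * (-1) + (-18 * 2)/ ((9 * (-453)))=-288700/ 1359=-212.44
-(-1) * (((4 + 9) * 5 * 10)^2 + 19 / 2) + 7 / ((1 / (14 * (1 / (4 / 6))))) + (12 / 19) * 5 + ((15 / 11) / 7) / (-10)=618351051 / 1463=422659.64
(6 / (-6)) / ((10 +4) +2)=-1 / 16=-0.06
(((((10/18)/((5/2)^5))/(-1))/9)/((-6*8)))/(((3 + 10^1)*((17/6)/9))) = 4/1243125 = 0.00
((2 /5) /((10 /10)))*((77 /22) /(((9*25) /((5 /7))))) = 1 /225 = 0.00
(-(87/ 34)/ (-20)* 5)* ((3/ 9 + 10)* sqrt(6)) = 899* sqrt(6)/ 136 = 16.19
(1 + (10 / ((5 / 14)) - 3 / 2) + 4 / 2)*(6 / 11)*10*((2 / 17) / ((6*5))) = 118 / 187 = 0.63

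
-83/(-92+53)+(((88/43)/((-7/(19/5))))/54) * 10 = 203111/105651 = 1.92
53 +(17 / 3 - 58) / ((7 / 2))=799 / 21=38.05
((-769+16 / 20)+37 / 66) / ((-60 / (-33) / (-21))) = 8866.24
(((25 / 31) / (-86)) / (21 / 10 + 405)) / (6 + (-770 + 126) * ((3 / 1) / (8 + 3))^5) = -20131375 / 4394571474402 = -0.00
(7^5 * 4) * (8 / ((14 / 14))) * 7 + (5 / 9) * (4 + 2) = 11294314 / 3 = 3764771.33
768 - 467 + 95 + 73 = 469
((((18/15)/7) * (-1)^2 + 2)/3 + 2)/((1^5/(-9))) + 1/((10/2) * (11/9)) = -1875/77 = -24.35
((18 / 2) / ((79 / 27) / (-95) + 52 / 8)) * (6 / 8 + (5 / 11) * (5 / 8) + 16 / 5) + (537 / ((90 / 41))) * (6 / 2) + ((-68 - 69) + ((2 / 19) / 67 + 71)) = 6262460145033 / 9294351220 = 673.79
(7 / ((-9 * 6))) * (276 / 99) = -322 / 891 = -0.36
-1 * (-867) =867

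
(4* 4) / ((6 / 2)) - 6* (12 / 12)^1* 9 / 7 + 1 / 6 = -31 / 14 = -2.21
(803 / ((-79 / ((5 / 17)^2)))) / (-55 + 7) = 20075 / 1095888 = 0.02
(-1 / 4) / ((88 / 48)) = -3 / 22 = -0.14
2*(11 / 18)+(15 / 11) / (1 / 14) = 2011 / 99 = 20.31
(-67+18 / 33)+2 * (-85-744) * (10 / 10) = -18969 / 11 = -1724.45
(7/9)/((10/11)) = 77/90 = 0.86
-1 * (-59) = 59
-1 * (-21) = 21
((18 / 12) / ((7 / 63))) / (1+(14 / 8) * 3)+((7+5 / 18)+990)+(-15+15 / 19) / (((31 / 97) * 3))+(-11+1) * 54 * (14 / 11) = 297.34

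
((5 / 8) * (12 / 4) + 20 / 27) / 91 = 565 / 19656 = 0.03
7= 7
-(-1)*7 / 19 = 7 / 19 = 0.37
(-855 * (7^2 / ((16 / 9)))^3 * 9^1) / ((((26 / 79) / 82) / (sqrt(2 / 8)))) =-2137643805246705 / 106496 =-20072526716.93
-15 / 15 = -1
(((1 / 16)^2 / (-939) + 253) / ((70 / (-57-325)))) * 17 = -197473289297 / 8413440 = -23471.17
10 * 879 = 8790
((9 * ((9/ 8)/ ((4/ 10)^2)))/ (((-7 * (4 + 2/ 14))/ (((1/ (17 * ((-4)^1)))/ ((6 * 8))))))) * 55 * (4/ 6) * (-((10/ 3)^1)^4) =-859375/ 283968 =-3.03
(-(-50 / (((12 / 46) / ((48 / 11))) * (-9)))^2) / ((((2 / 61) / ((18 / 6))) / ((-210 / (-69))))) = -2404897.46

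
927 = 927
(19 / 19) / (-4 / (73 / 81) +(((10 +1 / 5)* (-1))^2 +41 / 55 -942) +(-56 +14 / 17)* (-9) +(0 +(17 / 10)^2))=-1365100 / 467102637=-0.00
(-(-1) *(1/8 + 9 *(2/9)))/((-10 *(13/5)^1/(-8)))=17/26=0.65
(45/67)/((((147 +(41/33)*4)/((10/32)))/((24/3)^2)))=5940/67201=0.09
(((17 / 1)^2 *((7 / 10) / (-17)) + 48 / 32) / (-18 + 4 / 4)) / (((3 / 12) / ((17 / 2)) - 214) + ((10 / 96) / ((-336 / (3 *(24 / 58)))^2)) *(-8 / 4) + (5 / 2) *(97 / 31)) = -8502900224 / 2865245325925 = -0.00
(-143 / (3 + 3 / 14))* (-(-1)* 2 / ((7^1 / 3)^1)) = -572 / 15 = -38.13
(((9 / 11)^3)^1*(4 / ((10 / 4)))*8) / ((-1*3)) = -15552 / 6655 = -2.34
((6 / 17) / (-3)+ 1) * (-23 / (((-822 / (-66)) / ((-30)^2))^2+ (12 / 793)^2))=-21263554219050000 / 440577216977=-48262.95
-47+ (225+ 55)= 233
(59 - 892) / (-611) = 833 / 611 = 1.36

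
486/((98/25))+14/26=79318/637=124.52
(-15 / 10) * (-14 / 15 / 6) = 7 / 30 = 0.23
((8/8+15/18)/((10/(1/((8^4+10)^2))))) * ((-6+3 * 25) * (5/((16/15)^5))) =0.00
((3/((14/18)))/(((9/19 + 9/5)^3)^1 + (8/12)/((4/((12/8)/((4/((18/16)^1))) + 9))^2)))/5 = 5618892800/112555427873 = 0.05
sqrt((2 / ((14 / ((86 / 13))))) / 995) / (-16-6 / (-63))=-0.00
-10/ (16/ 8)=-5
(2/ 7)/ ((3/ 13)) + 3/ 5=193/ 105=1.84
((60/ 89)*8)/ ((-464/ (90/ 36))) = -75/ 2581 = -0.03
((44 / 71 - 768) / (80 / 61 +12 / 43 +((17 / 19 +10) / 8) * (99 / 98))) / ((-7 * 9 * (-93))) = -304115740096 / 6887544789177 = -0.04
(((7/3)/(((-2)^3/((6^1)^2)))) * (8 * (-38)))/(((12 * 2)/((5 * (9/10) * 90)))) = 53865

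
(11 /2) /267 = 11 /534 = 0.02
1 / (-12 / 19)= -1.58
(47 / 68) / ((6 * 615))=47 / 250920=0.00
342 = 342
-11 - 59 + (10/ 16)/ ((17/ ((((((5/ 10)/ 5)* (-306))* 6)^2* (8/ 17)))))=2566/ 5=513.20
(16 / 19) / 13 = 16 / 247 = 0.06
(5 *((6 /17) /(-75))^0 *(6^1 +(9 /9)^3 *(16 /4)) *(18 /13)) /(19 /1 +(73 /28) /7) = 176400 /49361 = 3.57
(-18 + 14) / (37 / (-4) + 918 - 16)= -16 / 3571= -0.00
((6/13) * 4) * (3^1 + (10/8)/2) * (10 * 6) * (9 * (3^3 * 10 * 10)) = 126846000/13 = 9757384.62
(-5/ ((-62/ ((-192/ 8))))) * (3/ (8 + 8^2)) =-5/ 62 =-0.08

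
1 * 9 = 9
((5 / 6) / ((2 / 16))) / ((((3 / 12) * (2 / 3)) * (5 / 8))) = 64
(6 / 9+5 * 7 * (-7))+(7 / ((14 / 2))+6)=-712 / 3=-237.33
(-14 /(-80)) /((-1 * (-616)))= 1 /3520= 0.00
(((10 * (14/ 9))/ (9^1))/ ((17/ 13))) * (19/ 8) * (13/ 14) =16055/ 5508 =2.91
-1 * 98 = -98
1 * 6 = 6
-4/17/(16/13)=-13/68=-0.19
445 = 445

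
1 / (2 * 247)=1 / 494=0.00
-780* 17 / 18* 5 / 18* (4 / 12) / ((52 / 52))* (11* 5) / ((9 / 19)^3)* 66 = -45854129750 / 19683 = -2329631.14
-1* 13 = -13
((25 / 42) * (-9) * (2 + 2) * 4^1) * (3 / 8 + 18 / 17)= -14625 / 119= -122.90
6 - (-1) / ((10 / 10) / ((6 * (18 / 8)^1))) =39 / 2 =19.50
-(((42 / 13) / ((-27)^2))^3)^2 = -7529536 / 993797169414640645041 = -0.00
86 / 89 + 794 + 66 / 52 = 1842489 / 2314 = 796.24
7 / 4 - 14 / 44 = 1.43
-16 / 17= -0.94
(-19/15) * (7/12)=-133/180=-0.74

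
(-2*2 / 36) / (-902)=1 / 8118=0.00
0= 0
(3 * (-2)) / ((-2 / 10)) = 30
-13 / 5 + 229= 1132 / 5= 226.40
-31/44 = -0.70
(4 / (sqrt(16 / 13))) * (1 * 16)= 16 * sqrt(13)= 57.69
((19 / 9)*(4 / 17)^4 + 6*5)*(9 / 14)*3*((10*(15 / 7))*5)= 25374975750 / 4092529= 6200.32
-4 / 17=-0.24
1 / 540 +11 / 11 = 541 / 540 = 1.00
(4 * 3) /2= 6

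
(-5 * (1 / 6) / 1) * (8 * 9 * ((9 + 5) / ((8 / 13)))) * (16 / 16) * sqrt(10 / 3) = -455 * sqrt(30) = -2492.14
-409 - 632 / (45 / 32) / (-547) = -10047311 / 24615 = -408.18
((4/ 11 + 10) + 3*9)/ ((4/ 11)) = 411/ 4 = 102.75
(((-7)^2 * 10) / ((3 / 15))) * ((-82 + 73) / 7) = -3150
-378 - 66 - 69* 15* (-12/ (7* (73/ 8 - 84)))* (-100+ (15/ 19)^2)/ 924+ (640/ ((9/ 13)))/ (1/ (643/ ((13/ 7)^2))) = 334886728045396/ 1948097151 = 171904.53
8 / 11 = 0.73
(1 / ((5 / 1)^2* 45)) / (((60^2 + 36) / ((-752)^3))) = -106314752 / 1022625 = -103.96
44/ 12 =11/ 3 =3.67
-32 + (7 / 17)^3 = -156873 / 4913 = -31.93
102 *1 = 102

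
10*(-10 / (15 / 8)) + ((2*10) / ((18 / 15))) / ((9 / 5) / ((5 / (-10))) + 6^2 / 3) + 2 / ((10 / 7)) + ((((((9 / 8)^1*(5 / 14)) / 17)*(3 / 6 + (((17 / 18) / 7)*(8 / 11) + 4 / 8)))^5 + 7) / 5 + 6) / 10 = -1499847904362307166268469589291 / 30479010243043171153320345600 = -49.21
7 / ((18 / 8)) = 28 / 9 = 3.11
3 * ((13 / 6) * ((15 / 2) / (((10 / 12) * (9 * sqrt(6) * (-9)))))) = -13 * sqrt(6) / 108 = -0.29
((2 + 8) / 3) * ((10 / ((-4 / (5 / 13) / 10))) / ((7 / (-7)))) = 1250 / 39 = 32.05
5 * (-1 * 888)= -4440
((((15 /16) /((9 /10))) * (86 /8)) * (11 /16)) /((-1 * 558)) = -11825 /857088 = -0.01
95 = 95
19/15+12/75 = 107/75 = 1.43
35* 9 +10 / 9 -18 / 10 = 314.31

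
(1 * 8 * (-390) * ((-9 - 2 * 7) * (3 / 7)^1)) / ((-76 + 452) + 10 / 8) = 287040 / 3521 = 81.52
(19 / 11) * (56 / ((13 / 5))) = 5320 / 143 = 37.20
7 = 7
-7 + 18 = 11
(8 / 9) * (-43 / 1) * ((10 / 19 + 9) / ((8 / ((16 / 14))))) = -62264 / 1197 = -52.02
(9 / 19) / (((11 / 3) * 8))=27 / 1672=0.02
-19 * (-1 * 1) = 19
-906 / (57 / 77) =-23254 / 19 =-1223.89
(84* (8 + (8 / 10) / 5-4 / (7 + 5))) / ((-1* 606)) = -1.08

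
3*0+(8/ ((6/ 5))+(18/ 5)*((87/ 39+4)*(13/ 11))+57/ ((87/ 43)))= 293551/ 4785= 61.35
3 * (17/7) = 51/7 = 7.29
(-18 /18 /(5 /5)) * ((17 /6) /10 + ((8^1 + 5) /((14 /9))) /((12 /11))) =-6673 /840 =-7.94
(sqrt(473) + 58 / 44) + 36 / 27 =175 / 66 + sqrt(473) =24.40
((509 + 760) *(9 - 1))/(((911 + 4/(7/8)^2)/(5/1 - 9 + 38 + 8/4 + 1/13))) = 77767704/194545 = 399.74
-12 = -12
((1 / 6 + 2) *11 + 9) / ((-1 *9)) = -197 / 54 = -3.65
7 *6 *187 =7854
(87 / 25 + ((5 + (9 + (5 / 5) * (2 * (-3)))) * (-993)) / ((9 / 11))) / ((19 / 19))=-727939 / 75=-9705.85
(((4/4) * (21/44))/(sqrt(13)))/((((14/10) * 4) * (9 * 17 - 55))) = 15 * sqrt(13)/224224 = 0.00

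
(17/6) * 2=17/3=5.67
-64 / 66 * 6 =-64 / 11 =-5.82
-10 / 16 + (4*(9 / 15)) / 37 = -829 / 1480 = -0.56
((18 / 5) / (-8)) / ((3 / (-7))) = 21 / 20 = 1.05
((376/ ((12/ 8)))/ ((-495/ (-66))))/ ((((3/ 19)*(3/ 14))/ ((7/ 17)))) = 2800448/ 6885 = 406.75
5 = 5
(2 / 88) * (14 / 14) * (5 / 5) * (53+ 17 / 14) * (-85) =-5865 / 56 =-104.73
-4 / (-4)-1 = 0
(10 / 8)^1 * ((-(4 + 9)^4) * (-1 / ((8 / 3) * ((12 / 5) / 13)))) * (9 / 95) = 16708185 / 2432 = 6870.14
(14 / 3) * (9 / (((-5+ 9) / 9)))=94.50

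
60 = 60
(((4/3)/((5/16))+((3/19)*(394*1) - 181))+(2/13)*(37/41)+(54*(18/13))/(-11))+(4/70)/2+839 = 8396434897/11696685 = 717.85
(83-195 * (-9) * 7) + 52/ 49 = 606084/ 49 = 12369.06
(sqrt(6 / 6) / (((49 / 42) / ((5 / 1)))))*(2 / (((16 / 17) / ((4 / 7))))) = 255 / 49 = 5.20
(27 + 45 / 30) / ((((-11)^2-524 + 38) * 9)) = -19 / 2190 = -0.01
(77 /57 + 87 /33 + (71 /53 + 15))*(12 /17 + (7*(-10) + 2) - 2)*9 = -125639652 /9911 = -12676.79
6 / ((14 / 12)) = 36 / 7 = 5.14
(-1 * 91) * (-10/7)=130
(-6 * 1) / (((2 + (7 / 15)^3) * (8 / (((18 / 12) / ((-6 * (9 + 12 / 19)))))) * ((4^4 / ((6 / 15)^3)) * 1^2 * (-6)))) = -171 / 443057152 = -0.00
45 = 45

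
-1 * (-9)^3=729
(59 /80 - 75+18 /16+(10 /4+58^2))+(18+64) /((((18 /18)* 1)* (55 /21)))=2925711 /880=3324.67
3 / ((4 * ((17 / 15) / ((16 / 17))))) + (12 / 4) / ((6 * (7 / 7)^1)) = 649 / 578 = 1.12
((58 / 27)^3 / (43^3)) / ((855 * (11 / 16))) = 3121792 / 14718225722805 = 0.00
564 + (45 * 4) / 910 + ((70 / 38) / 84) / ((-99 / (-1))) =1158892079 / 2054052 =564.20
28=28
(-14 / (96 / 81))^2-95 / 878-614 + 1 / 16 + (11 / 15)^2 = -11985064961 / 25286400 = -473.97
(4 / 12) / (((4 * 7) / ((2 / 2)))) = 1 / 84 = 0.01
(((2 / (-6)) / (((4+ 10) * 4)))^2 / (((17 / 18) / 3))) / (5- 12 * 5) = -3 / 1466080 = -0.00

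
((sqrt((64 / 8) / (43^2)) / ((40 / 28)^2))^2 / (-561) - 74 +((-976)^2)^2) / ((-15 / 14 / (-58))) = 477677834808063127110194 / 9724584375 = 49120642732668.27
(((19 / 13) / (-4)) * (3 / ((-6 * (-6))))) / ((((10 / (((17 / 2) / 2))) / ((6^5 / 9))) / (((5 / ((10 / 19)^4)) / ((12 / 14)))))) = -883967343 / 1040000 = -849.97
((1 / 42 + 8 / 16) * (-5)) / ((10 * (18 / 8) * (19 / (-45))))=0.28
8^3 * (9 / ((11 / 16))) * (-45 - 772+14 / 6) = -60063744 / 11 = -5460340.36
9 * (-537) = -4833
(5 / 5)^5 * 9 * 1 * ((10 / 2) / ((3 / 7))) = 105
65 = 65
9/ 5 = 1.80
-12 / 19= -0.63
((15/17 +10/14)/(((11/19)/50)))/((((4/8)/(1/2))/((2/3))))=361000/3927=91.93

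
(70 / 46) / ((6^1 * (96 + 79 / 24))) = 140 / 54809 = 0.00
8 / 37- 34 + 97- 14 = 49.22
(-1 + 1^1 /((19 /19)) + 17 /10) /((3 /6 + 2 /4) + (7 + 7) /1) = 17 /150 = 0.11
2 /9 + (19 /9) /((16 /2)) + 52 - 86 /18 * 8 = 1027 /72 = 14.26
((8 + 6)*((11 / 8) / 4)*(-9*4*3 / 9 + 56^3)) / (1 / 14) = 23662639 / 2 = 11831319.50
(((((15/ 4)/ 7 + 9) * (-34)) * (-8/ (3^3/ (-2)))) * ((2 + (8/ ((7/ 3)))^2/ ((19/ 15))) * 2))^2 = 18788036.20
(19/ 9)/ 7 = 0.30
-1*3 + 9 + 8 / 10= 34 / 5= 6.80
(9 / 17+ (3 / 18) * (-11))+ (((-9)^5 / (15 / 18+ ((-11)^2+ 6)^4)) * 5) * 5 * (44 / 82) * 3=-8571040071703 / 6527549352882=-1.31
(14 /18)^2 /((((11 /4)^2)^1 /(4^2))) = 12544 /9801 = 1.28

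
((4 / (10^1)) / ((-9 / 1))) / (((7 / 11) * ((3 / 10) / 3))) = -44 / 63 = -0.70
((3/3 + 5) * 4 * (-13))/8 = -39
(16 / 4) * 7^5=67228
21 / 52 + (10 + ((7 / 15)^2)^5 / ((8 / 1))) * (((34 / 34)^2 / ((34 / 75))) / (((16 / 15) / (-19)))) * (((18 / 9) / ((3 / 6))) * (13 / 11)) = -148098653063024539 / 79748955000000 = -1857.06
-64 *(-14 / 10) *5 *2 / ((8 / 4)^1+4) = 448 / 3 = 149.33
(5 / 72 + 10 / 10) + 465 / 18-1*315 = -20743 / 72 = -288.10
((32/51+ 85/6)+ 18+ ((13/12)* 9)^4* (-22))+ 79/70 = -198777.41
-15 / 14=-1.07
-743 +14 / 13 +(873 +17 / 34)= 3421 / 26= 131.58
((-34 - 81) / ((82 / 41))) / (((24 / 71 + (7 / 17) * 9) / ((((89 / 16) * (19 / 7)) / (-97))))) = 234719255 / 106054368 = 2.21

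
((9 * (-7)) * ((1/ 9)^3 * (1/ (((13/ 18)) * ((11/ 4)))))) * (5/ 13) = -280/ 16731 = -0.02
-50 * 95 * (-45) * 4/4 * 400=85500000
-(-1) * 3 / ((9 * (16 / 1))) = 0.02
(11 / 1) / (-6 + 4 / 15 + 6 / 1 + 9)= 165 / 139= 1.19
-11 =-11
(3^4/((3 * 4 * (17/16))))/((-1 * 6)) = -18/17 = -1.06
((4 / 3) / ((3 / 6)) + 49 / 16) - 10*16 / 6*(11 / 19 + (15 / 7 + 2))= -120.19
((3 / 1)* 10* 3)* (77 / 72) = 385 / 4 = 96.25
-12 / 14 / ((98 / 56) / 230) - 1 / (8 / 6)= -22227 / 196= -113.40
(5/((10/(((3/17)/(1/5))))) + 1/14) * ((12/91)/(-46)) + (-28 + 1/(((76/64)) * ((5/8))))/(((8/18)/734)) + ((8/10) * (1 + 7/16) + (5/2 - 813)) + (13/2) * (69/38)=-212073832645/4732273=-44814.37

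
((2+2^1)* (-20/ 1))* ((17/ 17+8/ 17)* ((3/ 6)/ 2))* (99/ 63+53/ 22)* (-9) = 1379250/ 1309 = 1053.67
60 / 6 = 10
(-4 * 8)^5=-33554432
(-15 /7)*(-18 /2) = 135 /7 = 19.29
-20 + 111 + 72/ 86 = 3949/ 43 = 91.84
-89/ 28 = -3.18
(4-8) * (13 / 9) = -52 / 9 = -5.78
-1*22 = -22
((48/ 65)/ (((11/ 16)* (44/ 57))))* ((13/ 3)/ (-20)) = -912/ 3025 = -0.30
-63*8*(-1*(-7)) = -3528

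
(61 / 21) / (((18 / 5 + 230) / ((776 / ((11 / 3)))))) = 29585 / 11242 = 2.63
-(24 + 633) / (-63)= 73 / 7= 10.43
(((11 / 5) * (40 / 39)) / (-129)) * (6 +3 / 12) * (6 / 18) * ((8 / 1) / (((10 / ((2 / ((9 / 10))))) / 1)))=-8800 / 135837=-0.06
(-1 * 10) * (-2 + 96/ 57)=60/ 19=3.16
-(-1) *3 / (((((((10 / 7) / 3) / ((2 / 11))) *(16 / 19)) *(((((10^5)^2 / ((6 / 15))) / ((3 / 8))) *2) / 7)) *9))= 2793 / 352000000000000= 0.00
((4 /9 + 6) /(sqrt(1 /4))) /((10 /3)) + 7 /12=89 /20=4.45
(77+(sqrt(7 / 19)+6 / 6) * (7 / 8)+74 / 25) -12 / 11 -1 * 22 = 7 * sqrt(133) / 152+127037 / 2200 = 58.28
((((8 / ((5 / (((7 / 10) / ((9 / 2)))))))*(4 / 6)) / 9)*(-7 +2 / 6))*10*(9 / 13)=-896 / 1053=-0.85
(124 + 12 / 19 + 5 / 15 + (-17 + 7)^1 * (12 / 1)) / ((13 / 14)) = 3962 / 741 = 5.35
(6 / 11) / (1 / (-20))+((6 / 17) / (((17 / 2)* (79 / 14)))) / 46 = -63012636 / 5776243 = -10.91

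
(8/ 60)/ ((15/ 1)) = 2/ 225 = 0.01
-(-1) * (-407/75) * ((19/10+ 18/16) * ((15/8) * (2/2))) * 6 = -147741/800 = -184.68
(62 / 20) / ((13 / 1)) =31 / 130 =0.24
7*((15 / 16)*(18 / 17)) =945 / 136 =6.95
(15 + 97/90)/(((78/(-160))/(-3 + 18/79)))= 845048/9243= 91.43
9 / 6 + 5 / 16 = 29 / 16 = 1.81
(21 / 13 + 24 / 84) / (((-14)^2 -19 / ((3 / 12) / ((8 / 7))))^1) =173 / 9932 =0.02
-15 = -15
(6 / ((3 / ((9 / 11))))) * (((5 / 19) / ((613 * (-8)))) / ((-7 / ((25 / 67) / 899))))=1125 / 216072395308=0.00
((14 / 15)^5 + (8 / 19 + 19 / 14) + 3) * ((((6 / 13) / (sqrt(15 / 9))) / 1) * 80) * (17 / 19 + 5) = 924.97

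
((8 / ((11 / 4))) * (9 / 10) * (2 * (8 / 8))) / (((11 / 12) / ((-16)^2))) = 884736 / 605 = 1462.37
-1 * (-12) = 12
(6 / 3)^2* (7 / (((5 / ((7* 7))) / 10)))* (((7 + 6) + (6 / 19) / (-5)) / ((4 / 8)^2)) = 13489504 / 95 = 141994.78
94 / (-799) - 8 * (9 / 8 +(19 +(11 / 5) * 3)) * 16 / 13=-290898 / 1105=-263.26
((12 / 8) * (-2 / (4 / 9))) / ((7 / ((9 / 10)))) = -0.87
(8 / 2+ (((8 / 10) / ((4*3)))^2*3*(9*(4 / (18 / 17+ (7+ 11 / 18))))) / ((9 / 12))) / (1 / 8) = 2161568 / 66325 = 32.59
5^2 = 25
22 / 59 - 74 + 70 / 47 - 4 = -211130 / 2773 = -76.14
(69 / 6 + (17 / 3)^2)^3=82945.24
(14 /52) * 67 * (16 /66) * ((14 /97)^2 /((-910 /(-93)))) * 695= 113171576 /17491331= 6.47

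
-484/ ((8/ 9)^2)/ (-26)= 9801/ 416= 23.56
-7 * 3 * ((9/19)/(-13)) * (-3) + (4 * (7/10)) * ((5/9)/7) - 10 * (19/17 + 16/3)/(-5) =10.83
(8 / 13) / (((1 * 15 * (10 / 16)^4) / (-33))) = -8.87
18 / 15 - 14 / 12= 1 / 30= 0.03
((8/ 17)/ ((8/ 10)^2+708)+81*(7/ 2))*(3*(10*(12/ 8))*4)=3842210790/ 75293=51030.12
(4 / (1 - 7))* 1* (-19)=38 / 3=12.67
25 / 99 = 0.25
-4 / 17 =-0.24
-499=-499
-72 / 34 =-36 / 17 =-2.12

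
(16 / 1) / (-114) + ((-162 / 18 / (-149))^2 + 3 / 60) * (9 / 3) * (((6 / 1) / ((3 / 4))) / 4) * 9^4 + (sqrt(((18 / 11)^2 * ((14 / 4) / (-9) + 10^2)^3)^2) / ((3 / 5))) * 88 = 388165361.42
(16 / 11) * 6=96 / 11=8.73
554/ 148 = 277/ 74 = 3.74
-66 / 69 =-22 / 23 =-0.96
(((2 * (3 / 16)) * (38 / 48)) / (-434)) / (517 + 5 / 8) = -19 / 14377552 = -0.00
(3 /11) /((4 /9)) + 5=5.61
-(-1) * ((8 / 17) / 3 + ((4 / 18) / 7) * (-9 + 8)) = 134 / 1071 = 0.13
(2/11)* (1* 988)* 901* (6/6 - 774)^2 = 1063826290904/11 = 96711480991.27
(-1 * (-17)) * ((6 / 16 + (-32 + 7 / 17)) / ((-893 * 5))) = 849 / 7144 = 0.12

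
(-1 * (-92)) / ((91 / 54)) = 4968 / 91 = 54.59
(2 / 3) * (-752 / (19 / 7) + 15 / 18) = -31489 / 171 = -184.15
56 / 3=18.67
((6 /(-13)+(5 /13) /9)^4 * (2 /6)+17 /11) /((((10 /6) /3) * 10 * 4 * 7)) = 4810118791 /480964383900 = 0.01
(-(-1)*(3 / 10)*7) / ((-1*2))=-21 / 20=-1.05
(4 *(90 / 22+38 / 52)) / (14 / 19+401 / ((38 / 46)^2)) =995638 / 30372485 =0.03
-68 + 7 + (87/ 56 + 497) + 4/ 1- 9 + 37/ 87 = 2109473/ 4872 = 432.98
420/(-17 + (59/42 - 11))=-17640/1117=-15.79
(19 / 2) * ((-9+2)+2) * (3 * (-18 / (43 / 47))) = 120555 / 43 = 2803.60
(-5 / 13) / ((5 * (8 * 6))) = -1 / 624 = -0.00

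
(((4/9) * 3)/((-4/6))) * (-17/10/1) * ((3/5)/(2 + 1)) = 17/25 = 0.68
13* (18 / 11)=234 / 11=21.27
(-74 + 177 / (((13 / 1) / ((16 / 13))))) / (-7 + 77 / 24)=33168 / 2197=15.10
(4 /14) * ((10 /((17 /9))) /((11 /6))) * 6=4.95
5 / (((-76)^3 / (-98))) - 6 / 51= -434811 / 3731296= -0.12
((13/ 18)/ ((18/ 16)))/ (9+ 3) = 13/ 243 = 0.05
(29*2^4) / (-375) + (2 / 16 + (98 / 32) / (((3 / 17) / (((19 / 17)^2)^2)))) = 765426763 / 29478000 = 25.97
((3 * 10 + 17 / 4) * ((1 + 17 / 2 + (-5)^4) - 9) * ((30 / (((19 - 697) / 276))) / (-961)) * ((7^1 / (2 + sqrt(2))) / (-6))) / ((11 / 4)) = -137966535 / 1194523 + 137966535 * sqrt(2) / 2389046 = -33.83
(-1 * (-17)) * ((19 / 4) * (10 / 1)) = 1615 / 2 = 807.50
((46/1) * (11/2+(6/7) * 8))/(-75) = -3979/525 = -7.58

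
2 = 2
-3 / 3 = -1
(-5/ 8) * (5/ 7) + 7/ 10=71/ 280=0.25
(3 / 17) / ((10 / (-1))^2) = 3 / 1700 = 0.00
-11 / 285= -0.04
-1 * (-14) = 14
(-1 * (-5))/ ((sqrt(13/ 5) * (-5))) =-sqrt(65)/ 13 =-0.62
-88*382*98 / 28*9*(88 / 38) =-46591776 / 19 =-2452198.74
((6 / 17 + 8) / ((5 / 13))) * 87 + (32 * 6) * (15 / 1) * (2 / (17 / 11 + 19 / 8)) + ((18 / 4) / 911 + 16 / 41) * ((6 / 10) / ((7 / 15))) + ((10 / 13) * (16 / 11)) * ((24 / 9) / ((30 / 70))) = 4428794420443553 / 1315696071690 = 3366.12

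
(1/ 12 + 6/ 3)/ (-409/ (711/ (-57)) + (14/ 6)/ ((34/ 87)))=1343/ 24986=0.05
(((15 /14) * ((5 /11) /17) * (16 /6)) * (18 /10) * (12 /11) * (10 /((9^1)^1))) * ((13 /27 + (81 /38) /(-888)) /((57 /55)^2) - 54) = -2642106302050 /295991934777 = -8.93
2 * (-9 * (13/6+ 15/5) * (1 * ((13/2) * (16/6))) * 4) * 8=-51584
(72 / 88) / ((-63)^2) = 1 / 4851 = 0.00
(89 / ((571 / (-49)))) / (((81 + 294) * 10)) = -0.00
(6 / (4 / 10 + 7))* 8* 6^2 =8640 / 37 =233.51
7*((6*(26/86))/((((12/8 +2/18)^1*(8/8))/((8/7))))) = 9.01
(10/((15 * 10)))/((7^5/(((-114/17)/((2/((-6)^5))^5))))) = 33760967035541520384/1428595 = 23632286992143.69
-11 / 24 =-0.46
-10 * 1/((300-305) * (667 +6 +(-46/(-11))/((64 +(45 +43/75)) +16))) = 51799/17431226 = 0.00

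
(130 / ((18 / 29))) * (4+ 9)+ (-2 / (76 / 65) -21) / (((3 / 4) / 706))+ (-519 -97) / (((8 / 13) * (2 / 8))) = -22659.40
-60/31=-1.94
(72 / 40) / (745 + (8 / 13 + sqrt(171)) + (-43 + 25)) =122967 / 49690990 - 507 * sqrt(19) / 49690990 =0.00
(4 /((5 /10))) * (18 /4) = 36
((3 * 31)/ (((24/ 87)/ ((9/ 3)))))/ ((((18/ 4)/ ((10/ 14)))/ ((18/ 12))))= 240.80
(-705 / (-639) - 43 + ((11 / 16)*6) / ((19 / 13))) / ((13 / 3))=-1265071 / 140296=-9.02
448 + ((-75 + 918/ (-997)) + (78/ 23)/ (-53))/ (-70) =449.09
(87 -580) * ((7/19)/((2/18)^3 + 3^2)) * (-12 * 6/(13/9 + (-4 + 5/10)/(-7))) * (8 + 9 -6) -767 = 136630103/18335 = 7451.87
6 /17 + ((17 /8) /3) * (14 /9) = 2671 /1836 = 1.45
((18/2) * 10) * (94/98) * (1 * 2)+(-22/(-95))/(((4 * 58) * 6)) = 559375739/3239880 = 172.65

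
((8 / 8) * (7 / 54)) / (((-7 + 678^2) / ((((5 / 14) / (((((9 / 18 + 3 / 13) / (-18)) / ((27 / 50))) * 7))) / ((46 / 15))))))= -351 / 5624607772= -0.00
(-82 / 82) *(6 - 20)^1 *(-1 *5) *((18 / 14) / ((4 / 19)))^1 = -855 / 2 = -427.50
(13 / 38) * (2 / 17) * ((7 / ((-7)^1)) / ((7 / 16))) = -208 / 2261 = -0.09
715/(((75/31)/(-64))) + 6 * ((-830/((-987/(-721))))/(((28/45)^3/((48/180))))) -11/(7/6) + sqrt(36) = -22944.54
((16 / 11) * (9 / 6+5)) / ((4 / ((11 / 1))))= 26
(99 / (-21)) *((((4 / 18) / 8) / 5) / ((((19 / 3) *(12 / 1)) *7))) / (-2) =11 / 446880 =0.00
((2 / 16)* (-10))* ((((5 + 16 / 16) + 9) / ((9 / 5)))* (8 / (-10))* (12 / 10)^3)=72 / 5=14.40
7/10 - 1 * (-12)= 127/10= 12.70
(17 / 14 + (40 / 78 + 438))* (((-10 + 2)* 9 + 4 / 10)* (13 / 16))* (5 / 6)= -42976289 / 2016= -21317.60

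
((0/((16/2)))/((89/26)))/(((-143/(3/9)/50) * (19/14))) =0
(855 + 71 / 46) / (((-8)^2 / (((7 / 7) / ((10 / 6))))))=118203 / 14720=8.03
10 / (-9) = -10 / 9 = -1.11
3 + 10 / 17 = 61 / 17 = 3.59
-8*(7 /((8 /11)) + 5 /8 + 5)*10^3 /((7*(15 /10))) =-244000 /21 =-11619.05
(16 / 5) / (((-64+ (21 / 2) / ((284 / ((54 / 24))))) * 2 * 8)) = -2272 / 726095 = -0.00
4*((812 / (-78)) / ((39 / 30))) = -16240 / 507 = -32.03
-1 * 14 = -14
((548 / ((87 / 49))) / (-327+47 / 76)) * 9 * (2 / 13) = -12244512 / 9351485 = -1.31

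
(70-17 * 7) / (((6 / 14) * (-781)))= 343 / 2343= 0.15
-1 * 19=-19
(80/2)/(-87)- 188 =-16396/87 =-188.46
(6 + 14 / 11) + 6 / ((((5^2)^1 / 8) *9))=6176 / 825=7.49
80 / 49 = 1.63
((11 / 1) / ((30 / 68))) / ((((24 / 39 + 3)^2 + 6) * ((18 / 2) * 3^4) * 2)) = 2873 / 3203955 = 0.00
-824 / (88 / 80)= -8240 / 11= -749.09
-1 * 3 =-3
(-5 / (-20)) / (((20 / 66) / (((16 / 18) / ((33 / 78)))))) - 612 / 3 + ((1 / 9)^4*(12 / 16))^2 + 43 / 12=-76023697927 / 382637520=-198.68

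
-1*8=-8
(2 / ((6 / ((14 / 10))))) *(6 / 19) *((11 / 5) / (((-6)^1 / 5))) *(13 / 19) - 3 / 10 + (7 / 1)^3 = 3709439 / 10830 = 342.52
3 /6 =1 /2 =0.50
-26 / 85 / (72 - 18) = -13 / 2295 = -0.01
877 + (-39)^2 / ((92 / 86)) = 105745 / 46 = 2298.80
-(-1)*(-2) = -2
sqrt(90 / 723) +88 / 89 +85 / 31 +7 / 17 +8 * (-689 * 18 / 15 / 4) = -386822534 / 234515 +sqrt(7230) / 241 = -1649.10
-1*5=-5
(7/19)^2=0.14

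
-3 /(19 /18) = -54 /19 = -2.84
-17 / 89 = -0.19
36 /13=2.77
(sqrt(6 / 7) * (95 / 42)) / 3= 95 * sqrt(42) / 882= 0.70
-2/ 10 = -1/ 5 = -0.20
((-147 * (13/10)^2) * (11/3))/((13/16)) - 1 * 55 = -29403/25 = -1176.12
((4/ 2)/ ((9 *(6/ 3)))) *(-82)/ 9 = -82/ 81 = -1.01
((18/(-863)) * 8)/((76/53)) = -1908/16397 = -0.12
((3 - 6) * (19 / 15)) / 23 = -19 / 115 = -0.17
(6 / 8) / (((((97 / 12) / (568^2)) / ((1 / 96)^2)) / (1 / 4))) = 5041 / 6208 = 0.81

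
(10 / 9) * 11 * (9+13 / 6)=3685 / 27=136.48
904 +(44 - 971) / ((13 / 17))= -4007 / 13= -308.23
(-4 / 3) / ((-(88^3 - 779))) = 4 / 2042079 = 0.00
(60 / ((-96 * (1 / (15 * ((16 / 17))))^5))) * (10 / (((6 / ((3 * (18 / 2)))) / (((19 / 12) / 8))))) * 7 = -31026240000000 / 1419857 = -21851665.34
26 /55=0.47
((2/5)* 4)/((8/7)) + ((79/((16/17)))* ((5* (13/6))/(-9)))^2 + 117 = 38544010757/3732480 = 10326.65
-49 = -49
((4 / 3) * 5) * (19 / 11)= 380 / 33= 11.52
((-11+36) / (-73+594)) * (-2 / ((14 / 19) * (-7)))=0.02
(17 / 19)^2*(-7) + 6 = 143 / 361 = 0.40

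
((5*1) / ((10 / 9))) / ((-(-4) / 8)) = 9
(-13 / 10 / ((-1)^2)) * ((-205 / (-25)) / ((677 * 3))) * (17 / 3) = -9061 / 304650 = -0.03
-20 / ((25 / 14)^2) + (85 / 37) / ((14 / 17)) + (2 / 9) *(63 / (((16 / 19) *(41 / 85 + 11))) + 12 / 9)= -11863878571 / 6825168000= -1.74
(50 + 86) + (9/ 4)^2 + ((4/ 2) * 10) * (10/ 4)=3057/ 16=191.06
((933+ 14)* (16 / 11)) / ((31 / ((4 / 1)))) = 60608 / 341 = 177.74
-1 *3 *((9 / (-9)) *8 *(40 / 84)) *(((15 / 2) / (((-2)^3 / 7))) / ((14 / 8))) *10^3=-300000 / 7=-42857.14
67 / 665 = 0.10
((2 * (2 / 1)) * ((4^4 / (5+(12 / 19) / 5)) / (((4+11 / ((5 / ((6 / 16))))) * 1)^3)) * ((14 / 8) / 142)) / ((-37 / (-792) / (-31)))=-133751439360000 / 9197312883893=-14.54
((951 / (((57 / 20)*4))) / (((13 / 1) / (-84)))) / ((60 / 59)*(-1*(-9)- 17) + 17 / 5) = 39276300 / 345059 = 113.82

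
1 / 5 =0.20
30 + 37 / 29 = 907 / 29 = 31.28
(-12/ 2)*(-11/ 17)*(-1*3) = -11.65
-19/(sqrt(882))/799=-19 * sqrt(2)/33558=-0.00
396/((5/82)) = 32472/5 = 6494.40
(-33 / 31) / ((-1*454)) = 33 / 14074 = 0.00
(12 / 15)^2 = 16 / 25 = 0.64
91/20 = 4.55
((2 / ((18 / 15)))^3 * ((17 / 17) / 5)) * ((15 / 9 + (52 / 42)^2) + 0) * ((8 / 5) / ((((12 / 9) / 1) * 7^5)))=14110 / 66706983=0.00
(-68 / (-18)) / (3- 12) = -34 / 81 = -0.42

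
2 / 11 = 0.18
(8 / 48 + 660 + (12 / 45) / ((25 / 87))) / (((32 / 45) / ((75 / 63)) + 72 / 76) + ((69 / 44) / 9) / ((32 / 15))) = 6632101696 / 16315823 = 406.48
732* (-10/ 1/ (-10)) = 732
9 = 9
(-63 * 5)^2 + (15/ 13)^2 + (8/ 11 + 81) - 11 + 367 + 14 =185301511/ 1859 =99678.06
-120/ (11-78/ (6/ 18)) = 120/ 223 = 0.54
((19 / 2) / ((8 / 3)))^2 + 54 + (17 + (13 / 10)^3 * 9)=3310861 / 32000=103.46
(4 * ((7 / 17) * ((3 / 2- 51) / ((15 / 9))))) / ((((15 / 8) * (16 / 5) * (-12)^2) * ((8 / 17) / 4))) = -77 / 160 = -0.48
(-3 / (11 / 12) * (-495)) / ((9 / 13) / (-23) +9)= 26910 / 149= 180.60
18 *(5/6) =15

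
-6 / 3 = -2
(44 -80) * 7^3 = -12348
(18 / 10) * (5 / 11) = 9 / 11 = 0.82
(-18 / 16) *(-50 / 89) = 225 / 356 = 0.63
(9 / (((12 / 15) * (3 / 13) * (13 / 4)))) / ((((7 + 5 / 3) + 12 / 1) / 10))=225 / 31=7.26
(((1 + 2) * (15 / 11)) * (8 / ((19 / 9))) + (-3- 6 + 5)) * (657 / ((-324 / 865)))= -20175.52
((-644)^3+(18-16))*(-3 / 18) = 44514997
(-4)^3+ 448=384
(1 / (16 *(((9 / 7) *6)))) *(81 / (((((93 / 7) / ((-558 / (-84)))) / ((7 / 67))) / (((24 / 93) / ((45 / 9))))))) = 147 / 83080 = 0.00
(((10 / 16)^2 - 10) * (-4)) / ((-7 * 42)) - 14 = -22157 / 1568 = -14.13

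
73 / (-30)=-73 / 30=-2.43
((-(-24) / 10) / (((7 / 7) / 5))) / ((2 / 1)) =6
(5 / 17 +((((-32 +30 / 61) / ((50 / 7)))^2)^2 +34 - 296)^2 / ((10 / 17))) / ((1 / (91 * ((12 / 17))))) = 62779653747789366503094323537170614 / 42269449963542334747314453125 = 1485225.23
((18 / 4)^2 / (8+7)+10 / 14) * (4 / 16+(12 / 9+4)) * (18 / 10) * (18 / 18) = 58089 / 2800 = 20.75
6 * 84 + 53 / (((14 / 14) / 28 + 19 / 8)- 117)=3231200 / 6417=503.54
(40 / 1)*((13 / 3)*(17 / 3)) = 8840 / 9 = 982.22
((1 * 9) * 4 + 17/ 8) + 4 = 337/ 8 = 42.12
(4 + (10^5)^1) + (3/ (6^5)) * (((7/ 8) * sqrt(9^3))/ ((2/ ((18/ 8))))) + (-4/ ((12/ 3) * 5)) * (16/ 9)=9216336817/ 92160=100003.65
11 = 11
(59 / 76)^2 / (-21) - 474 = -57497785 / 121296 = -474.03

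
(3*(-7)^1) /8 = -21 /8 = -2.62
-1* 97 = -97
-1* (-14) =14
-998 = -998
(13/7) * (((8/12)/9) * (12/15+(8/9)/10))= 208/1701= 0.12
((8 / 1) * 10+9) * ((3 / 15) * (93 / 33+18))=20381 / 55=370.56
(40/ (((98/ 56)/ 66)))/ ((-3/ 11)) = -38720/ 7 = -5531.43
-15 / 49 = -0.31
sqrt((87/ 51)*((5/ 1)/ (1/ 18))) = 3*sqrt(4930)/ 17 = 12.39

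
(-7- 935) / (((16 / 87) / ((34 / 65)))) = -696609 / 260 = -2679.27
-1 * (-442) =442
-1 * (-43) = 43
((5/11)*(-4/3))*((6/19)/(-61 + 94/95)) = 0.00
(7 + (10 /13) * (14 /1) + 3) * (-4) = -83.08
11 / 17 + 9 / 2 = 175 / 34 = 5.15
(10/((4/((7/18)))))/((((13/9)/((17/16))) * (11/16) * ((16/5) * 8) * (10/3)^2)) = 1071/292864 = 0.00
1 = 1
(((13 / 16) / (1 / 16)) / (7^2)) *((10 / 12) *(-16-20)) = -390 / 49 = -7.96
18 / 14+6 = 51 / 7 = 7.29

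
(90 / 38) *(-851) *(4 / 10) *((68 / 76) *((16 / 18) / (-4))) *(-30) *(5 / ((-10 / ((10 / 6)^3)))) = 36167500 / 3249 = 11131.89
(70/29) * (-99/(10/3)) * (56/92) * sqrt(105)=-29106 * sqrt(105)/667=-447.15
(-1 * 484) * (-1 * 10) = 4840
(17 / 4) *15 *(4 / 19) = 255 / 19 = 13.42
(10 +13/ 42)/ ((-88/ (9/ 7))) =-1299/ 8624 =-0.15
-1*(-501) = 501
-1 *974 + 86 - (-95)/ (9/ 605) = 49483/ 9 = 5498.11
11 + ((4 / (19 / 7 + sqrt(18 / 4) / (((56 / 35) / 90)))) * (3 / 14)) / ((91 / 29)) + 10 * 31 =469800 * sqrt(2) / 290082949 + 651816280611 / 2030580643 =321.00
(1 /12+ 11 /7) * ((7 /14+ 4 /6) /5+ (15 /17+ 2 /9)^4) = 1311594297661 /460304276040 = 2.85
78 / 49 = 1.59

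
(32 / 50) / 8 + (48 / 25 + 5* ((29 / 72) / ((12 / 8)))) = 361 / 108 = 3.34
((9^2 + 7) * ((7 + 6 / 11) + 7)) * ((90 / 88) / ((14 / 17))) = 122400 / 77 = 1589.61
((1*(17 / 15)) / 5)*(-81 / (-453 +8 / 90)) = 4131 / 101905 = 0.04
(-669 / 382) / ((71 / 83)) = -55527 / 27122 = -2.05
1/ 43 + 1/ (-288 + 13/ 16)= 3907/ 197585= 0.02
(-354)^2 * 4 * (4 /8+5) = 2756952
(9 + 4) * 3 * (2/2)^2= 39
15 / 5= 3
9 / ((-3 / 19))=-57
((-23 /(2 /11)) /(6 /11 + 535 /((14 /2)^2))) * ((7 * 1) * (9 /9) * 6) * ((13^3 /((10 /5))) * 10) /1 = -31457821395 /6179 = -5091086.16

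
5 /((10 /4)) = 2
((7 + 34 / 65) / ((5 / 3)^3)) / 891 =163 / 89375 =0.00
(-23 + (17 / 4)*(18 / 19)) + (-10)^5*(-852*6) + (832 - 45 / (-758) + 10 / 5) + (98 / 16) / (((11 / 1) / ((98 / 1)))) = 511200869.65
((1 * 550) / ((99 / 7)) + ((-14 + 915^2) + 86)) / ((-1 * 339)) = -7536023 / 3051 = -2470.02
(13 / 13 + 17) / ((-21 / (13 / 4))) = -39 / 14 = -2.79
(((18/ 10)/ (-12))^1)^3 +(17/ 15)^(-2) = 1792197/ 2312000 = 0.78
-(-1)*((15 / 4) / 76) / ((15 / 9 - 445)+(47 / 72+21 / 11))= -1485 / 13265458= -0.00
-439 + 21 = -418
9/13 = 0.69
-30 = -30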